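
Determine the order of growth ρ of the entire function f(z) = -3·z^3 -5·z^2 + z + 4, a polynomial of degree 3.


|f(z)| ≤ Σ|c_k|·r^k = O(r^3) as r → ∞. Polynomial growth is O(e^{r^ε}) for every ε > 0 (since r^3/e^{r^ε} → 0), so ρ ≤ ε for all ε > 0, i.e. ρ = 0. Every nonconstant polynomial has order 0.
Therefore ρ = 0.

Order ρ = 0.


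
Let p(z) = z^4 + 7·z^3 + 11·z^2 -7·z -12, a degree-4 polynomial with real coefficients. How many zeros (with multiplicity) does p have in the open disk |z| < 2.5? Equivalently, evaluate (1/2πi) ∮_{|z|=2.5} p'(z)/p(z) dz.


The zeros of p are: -3, -1, 1, -4.
Their magnitudes are: 3, 1, 1, 4.
Zeros with |z| < R = 2.5: -1, 1.
Count = 2.
By the argument principle, (1/2πi) ∮_{|z|=R} p'(z)/p(z) dz equals exactly this count.

Number of zeros inside |z| < 2.5: 2.


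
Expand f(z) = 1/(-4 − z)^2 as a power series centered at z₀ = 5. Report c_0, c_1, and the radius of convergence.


Let w = z − z₀, so z = z₀ + w.
Then -4 − z = -4 − (z₀ + w) = (-4 − z₀) − w = -9 − w.
f(z) = 1/(-9 − w)^2 = (1/(-9)^2) · (1 − w/(-9))^{−2}.
By the binomial series (1−u)^{−2} = Σ_{n≥0} C(n+1, 1) u^n for |u|<1, with u = w/(-9):
  c_n = C(n+1, 1) / (-9)^(n+2).
  c_0 = 1/(-9)^2 = 1/81.
  c_1 = 2/(-9)^3 = -2/729.
The series is valid for |w/d| < 1, i.e. |z − z₀| < |d|.
Radius of convergence: R = |-4 − z₀| = |-9| = 9 (distance from z₀ to the singularity z = -4).

c_0 = 1/81, c_1 = -2/729; R = 9.


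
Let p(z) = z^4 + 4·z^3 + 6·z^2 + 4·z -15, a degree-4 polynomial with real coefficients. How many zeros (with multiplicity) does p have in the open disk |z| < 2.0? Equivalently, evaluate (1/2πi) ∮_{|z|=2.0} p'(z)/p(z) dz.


The zeros of p are: -3, (-1 + 2i), (-1 - 2i), 1.
Their magnitudes are: 3, 2.236, 2.236, 1.
Zeros with |z| < R = 2.0: 1.
Count = 1.
By the argument principle, (1/2πi) ∮_{|z|=R} p'(z)/p(z) dz equals exactly this count.

Number of zeros inside |z| < 2.0: 1.


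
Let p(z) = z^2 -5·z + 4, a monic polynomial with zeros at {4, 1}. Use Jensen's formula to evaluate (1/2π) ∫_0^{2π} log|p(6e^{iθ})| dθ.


Zeros: 1, 4; r = 6.
Inside |z| < r: 1, 4. Outside (|z| ≥ r): ∅.
p(0) = 4, so log|p(0)| = log(4) = 1.3863.
Apply Jensen: I(r) = log|p(0)| + Σ_k log(r/|z_k|), summed over zeros inside |z| < r.
  log(r/|z_k|) for z_k = 4: log(6/4) = 0.4055
  log(r/|z_k|) for z_k = 1: log(6/1) = 1.7918
Sum over inside zeros: 2.1972.
I(r) = log|p(0)| + (inside sum) = 1.3863 + 2.1972 = 3.5835.
Closed form (all zeros inside, monic): I(r) = n·log(r) = 2·log(6) = 3.5835. ✓

I(r) ≈ 3.5835.


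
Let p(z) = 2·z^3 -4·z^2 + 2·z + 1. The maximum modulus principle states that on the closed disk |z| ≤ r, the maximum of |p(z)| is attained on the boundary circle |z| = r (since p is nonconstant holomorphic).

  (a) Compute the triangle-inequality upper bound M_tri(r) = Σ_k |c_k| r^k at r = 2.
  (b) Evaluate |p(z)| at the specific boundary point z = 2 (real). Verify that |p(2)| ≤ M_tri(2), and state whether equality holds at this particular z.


Coefficients: c_0 = 1, c_1 = 2, c_2 = -4, c_3 = 2. Radius r = 2.
Part (a). Triangle bound: M_tri(r) = Σ_k |c_k| r^k
  = |1|·2^0 + |2|·2^1 + |-4|·2^2 + |2|·2^3
  = 1 + 4 + 16 + 16 = 37.
This bounds M(r) := max_{|z|=r} |p(z)| from above; equality holds iff all terms c_k z^k can be made to align in phase at a single z on |z|=r.
Part (b). At z = 2 (real, on the circle |z| = r):
  p(2) = (1)·2^0 + (2)·2^1 + (-4)·2^2 + (2)·2^3 = 5.
  |p(2)| = 5.
Check: |p(2)| = 5 ≤ 37 = M_tri(2). ✓ Equality does not hold at z = 2 (the coefficients have mixed signs, so the terms do not all align in phase there).

M_tri(2) = 37; |p(2)| = 5; equality at z=2: no.


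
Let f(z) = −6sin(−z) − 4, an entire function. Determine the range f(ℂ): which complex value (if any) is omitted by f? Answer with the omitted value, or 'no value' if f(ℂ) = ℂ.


Little Picard bounds the complement of f(ℂ) to at most one point.
sin is entire and surjective onto ℂ: for every w ∈ ℂ, sin(ζ) = w has a solution ζ ∈ ℂ (e.g., via the complex inverse arcsin). With ζ = −z this gives z = ζ/(-1). Then -6·sin(−z) takes every value in -6·ℂ = ℂ, and adding -4 is a bijection of ℂ. So f is surjective and omits no value. (Note: only on the real line is sin bounded by [−1, 1].)

Omitted value: no value.


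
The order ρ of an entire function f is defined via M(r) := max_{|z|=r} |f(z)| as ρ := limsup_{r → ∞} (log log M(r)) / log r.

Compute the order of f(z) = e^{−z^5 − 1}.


|e^{−z^5 − 1}| = e^{Re(-1·z^5) + -1} ≤ e^{1|z|^5 + -1} = e^{1r^5 + -1} on |z| = r, so ρ ≤ 5. Choosing z on |z|=r so that -1·z^5 is real positive (always possible by picking arg z appropriately) gives |f(z)| = e^{1r^5 + -1}, matching the bound. The additive constant -1 does not affect log log M(r) ~ 5·log r. Hence ρ = 5.
Therefore ρ = 5.

Order ρ = 5.


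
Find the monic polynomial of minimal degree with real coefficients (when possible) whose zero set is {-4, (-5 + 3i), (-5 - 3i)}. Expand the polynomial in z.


The polynomial is p(z) = ∏_{α ∈ S} (z − α), where S = {-4, (-5 + 3i), (-5 - 3i)}.
Expanding the product yields: p(z) = z^3 + 14·z^2 + 74·z + 136.
Note conjugate pairs combine to real quadratics: (z − (-5+3i))(z − (-5−3i)) = z² + 10z + 34.
The resulting polynomial has degree 3 and real coefficients as required.

p(z) = z^3 + 14·z^2 + 74·z + 136.


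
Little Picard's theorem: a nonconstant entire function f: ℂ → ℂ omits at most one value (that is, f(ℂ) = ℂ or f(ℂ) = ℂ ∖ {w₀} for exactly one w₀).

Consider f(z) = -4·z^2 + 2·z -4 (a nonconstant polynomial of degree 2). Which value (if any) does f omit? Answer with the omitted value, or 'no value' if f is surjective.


Little Picard bounds the complement of f(ℂ) to at most one point.
For every w ∈ ℂ, the equation p(z) − w = 0 is a nonconstant polynomial in z and hence has at least one root by the fundamental theorem of algebra. So p is surjective onto ℂ, omitting no value.

Omitted value: no value.


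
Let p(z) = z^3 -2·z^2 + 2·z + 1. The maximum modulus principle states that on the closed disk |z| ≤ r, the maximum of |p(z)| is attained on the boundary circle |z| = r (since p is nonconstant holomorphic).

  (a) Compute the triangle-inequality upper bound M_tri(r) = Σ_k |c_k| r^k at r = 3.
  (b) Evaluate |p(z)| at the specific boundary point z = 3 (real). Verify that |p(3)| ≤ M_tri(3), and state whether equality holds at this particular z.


Coefficients: c_0 = 1, c_1 = 2, c_2 = -2, c_3 = 1. Radius r = 3.
Part (a). Triangle bound: M_tri(r) = Σ_k |c_k| r^k
  = |1|·3^0 + |2|·3^1 + |-2|·3^2 + |1|·3^3
  = 1 + 6 + 18 + 27 = 52.
This bounds M(r) := max_{|z|=r} |p(z)| from above; equality holds iff all terms c_k z^k can be made to align in phase at a single z on |z|=r.
Part (b). At z = 3 (real, on the circle |z| = r):
  p(3) = (1)·3^0 + (2)·3^1 + (-2)·3^2 + (1)·3^3 = 16.
  |p(3)| = 16.
Check: |p(3)| = 16 ≤ 52 = M_tri(3). ✓ Equality does not hold at z = 3 (the coefficients have mixed signs, so the terms do not all align in phase there).

M_tri(3) = 52; |p(3)| = 16; equality at z=3: no.


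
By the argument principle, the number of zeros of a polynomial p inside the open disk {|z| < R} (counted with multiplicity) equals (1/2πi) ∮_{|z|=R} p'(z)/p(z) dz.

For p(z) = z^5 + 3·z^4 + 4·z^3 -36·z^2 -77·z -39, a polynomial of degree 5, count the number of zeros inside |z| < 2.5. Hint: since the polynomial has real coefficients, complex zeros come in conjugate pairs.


The zeros of p are: -1, -1, (-2 + 3i), (-2 - 3i), 3.
Their magnitudes are: 1, 1, 3.606, 3.606, 3.
Zeros with |z| < R = 2.5: -1, -1.
Count = 2.
By the argument principle, (1/2πi) ∮_{|z|=R} p'(z)/p(z) dz equals exactly this count.

Number of zeros inside |z| < 2.5: 2.


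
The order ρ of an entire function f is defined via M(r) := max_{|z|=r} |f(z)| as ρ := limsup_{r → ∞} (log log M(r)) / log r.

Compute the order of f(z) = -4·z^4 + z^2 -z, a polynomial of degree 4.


|f(z)| ≤ Σ|c_k|·r^k = O(r^4) as r → ∞. Polynomial growth is O(e^{r^ε}) for every ε > 0 (since r^4/e^{r^ε} → 0), so ρ ≤ ε for all ε > 0, i.e. ρ = 0. Every nonconstant polynomial has order 0.
Therefore ρ = 0.

Order ρ = 0.


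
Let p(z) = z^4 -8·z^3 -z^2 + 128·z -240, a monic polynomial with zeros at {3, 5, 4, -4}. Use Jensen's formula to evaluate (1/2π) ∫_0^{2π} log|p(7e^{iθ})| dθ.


Zeros: -4, 3, 4, 5; r = 7.
Inside |z| < r: -4, 3, 4, 5. Outside (|z| ≥ r): ∅.
p(0) = -240, so log|p(0)| = log(240) = 5.4806.
Apply Jensen: I(r) = log|p(0)| + Σ_k log(r/|z_k|), summed over zeros inside |z| < r.
  log(r/|z_k|) for z_k = 3: log(7/3) = 0.8473
  log(r/|z_k|) for z_k = 5: log(7/5) = 0.3365
  log(r/|z_k|) for z_k = 4: log(7/4) = 0.5596
  log(r/|z_k|) for z_k = -4: log(7/4) = 0.5596
Sum over inside zeros: 2.3030.
I(r) = log|p(0)| + (inside sum) = 5.4806 + 2.3030 = 7.7836.
Closed form (all zeros inside, monic): I(r) = n·log(r) = 4·log(7) = 7.7836. ✓

I(r) ≈ 7.7836.


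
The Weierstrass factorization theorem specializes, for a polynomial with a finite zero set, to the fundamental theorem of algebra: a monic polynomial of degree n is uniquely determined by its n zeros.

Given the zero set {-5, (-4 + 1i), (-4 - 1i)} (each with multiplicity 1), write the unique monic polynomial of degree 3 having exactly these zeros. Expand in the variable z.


The polynomial is p(z) = ∏_{α ∈ S} (z − α), where S = {-5, (-4 + 1i), (-4 - 1i)}.
Expanding the product yields: p(z) = z^3 + 13·z^2 + 57·z + 85.
Note conjugate pairs combine to real quadratics: (z − (-4+1i))(z − (-4−1i)) = z² + 8z + 17.
The resulting polynomial has degree 3 and real coefficients as required.

p(z) = z^3 + 13·z^2 + 57·z + 85.


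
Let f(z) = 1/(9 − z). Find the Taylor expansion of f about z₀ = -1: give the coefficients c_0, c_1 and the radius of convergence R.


Let w = z − z₀, so z = z₀ + w.
Then 9 − z = 9 − (z₀ + w) = (9 − z₀) − w = 10 − w.
f(z) = 1/(10 − w) = (1/(10)) · 1/(1 − w/(10)) = Σ_{n≥0} w^n / (10)^(n+1).
So c_n = 1/(10)^(n+1):
  c_0 = 1/(10)^1 = 1/10.
  c_1 = 1/(10)^2 = 1/100.
The series is valid for |w/d| < 1, i.e. |z − z₀| < |d|.
Radius of convergence: R = |9 − z₀| = |10| = 10 (distance from z₀ to the singularity z = 9).

c_0 = 1/10, c_1 = 1/100; R = 10.


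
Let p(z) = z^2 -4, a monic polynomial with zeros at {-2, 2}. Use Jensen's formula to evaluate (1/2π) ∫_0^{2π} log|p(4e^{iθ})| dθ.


Zeros: -2, 2; r = 4.
Inside |z| < r: -2, 2. Outside (|z| ≥ r): ∅.
p(0) = -4, so log|p(0)| = log(4) = 1.3863.
Apply Jensen: I(r) = log|p(0)| + Σ_k log(r/|z_k|), summed over zeros inside |z| < r.
  log(r/|z_k|) for z_k = -2: log(4/2) = 0.6931
  log(r/|z_k|) for z_k = 2: log(4/2) = 0.6931
Sum over inside zeros: 1.3863.
I(r) = log|p(0)| + (inside sum) = 1.3863 + 1.3863 = 2.7726.
Closed form (all zeros inside, monic): I(r) = n·log(r) = 2·log(4) = 2.7726. ✓

I(r) ≈ 2.7726.


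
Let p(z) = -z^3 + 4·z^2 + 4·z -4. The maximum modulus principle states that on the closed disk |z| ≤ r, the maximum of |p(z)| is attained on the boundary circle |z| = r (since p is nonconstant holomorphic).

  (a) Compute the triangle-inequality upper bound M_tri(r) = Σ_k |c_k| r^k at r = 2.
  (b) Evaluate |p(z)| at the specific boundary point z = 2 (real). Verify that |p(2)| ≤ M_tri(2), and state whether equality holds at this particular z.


Coefficients: c_0 = -4, c_1 = 4, c_2 = 4, c_3 = -1. Radius r = 2.
Part (a). Triangle bound: M_tri(r) = Σ_k |c_k| r^k
  = |-4|·2^0 + |4|·2^1 + |4|·2^2 + |-1|·2^3
  = 4 + 8 + 16 + 8 = 36.
This bounds M(r) := max_{|z|=r} |p(z)| from above; equality holds iff all terms c_k z^k can be made to align in phase at a single z on |z|=r.
Part (b). At z = 2 (real, on the circle |z| = r):
  p(2) = (-4)·2^0 + (4)·2^1 + (4)·2^2 + (-1)·2^3 = 12.
  |p(2)| = 12.
Check: |p(2)| = 12 ≤ 36 = M_tri(2). ✓ Equality does not hold at z = 2 (the coefficients have mixed signs, so the terms do not all align in phase there).

M_tri(2) = 36; |p(2)| = 12; equality at z=2: no.


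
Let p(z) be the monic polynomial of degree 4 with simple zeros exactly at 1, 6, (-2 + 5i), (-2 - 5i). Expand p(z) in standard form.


The polynomial is p(z) = ∏_{α ∈ S} (z − α), where S = {1, 6, (-2 + 5i), (-2 - 5i)}.
Expanding the product yields: p(z) = z^4 -3·z^3 + 7·z^2 -179·z + 174.
Note conjugate pairs combine to real quadratics: (z − (-2+5i))(z − (-2−5i)) = z² + 4z + 29.
The resulting polynomial has degree 4 and real coefficients as required.

p(z) = z^4 -3·z^3 + 7·z^2 -179·z + 174.


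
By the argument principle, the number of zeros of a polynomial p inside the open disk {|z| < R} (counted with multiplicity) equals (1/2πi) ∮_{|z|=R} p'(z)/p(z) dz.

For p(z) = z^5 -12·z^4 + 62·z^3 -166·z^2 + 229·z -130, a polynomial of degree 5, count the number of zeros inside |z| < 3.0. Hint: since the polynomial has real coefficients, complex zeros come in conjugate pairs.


The zeros of p are: 2, (2 + 1i), (2 - 1i), (3 + 2i), (3 - 2i).
Their magnitudes are: 2, 2.236, 2.236, 3.606, 3.606.
Zeros with |z| < R = 3.0: 2, (2 + 1i), (2 - 1i).
Count = 3.
By the argument principle, (1/2πi) ∮_{|z|=R} p'(z)/p(z) dz equals exactly this count.

Number of zeros inside |z| < 3.0: 3.


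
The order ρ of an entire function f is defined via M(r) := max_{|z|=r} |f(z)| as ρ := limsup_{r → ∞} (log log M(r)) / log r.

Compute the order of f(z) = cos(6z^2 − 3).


Write cos(w) = (e^{iw} ± e^{−iw})/(2 or 2i), so |cos(w)| ≤ e^{|w|}. With w = 6z^2 − 3, |w| ≤ 6r^2 + 3 on |z|=r, giving M(r) ≤ e^{6r^2 + 3} and ρ ≤ 2. For the lower bound, choose z on |z|=r with 6z^2 purely imaginary of modulus 6r^2; then |cos(6z^2 − 3)| grows like e^{6r^2}/2, so ρ ≥ 2. Hence ρ = 2.
Therefore ρ = 2.

Order ρ = 2.


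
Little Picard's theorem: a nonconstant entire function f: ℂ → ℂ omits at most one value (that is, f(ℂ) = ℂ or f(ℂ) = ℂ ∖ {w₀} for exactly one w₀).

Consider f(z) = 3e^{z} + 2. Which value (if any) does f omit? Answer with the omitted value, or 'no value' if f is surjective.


Little Picard bounds the complement of f(ℂ) to at most one point.
e^{z} is never zero on ℂ, so 3·e^{z} takes every value in ℂ ∖ {0}. Adding 2 shifts the range to ℂ ∖ {2}. Thus f omits exactly the value 2.

Omitted value: 2.


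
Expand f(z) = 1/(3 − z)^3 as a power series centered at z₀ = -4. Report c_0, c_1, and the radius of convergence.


Let w = z − z₀, so z = z₀ + w.
Then 3 − z = 3 − (z₀ + w) = (3 − z₀) − w = 7 − w.
f(z) = 1/(7 − w)^3 = (1/(7)^3) · (1 − w/(7))^{−3}.
By the binomial series (1−u)^{−3} = Σ_{n≥0} C(n+2, 2) u^n for |u|<1, with u = w/(7):
  c_n = C(n+2, 2) / (7)^(n+3).
  c_0 = 1/(7)^3 = 1/343.
  c_1 = 3/(7)^4 = 3/2401.
The series is valid for |w/d| < 1, i.e. |z − z₀| < |d|.
Radius of convergence: R = |3 − z₀| = |7| = 7 (distance from z₀ to the singularity z = 3).

c_0 = 1/343, c_1 = 3/2401; R = 7.


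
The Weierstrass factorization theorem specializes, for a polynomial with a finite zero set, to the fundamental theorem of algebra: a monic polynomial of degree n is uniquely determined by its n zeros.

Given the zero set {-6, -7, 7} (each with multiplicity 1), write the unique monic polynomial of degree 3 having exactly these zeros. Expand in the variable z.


The polynomial is p(z) = ∏_{α ∈ S} (z − α), where S = {-6, -7, 7}.
Expanding the product yields: p(z) = z^3 + 6·z^2 -49·z -294.
The resulting polynomial has degree 3 and real coefficients as required.

p(z) = z^3 + 6·z^2 -49·z -294.


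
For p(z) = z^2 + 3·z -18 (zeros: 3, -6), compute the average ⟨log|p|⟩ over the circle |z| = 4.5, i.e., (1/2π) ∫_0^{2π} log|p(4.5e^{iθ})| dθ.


Zeros: -6, 3; r = 4.5.
Inside |z| < r: 3. Outside (|z| ≥ r): -6.
p(0) = -18, so log|p(0)| = log(18) = 2.8904.
Apply Jensen: I(r) = log|p(0)| + Σ_k log(r/|z_k|), summed over zeros inside |z| < r.
  log(r/|z_k|) for z_k = 3: log(4.5/3) = 0.4055
  Outside zeros (-6) contribute nothing to the Jensen sum.
Sum over inside zeros: 0.4055.
I(r) = log|p(0)| + (inside sum) = 2.8904 + 0.4055 = 3.2958.
Note: since some zeros are outside |z| ≤ r, the simplified n·log(r) form does NOT apply — only the inside zeros contribute.

I(r) ≈ 3.2958.


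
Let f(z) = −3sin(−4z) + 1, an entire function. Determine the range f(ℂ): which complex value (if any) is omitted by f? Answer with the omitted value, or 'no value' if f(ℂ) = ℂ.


Little Picard bounds the complement of f(ℂ) to at most one point.
sin is entire and surjective onto ℂ: for every w ∈ ℂ, sin(ζ) = w has a solution ζ ∈ ℂ (e.g., via the complex inverse arcsin). With ζ = −4z this gives z = ζ/(-4). Then -3·sin(−4z) takes every value in -3·ℂ = ℂ, and adding 1 is a bijection of ℂ. So f is surjective and omits no value. (Note: only on the real line is sin bounded by [−1, 1].)

Omitted value: no value.


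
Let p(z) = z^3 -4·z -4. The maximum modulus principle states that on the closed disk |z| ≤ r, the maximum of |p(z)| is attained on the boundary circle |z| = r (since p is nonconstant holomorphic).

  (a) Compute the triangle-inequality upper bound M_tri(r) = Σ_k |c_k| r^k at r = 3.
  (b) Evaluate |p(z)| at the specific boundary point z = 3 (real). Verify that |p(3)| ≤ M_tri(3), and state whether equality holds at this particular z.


Coefficients: c_0 = -4, c_1 = -4, c_2 = 0, c_3 = 1. Radius r = 3.
Part (a). Triangle bound: M_tri(r) = Σ_k |c_k| r^k
  = |-4|·3^0 + |-4|·3^1 + |0|·3^2 + |1|·3^3
  = 4 + 12 + 0 + 27 = 43.
This bounds M(r) := max_{|z|=r} |p(z)| from above; equality holds iff all terms c_k z^k can be made to align in phase at a single z on |z|=r.
Part (b). At z = 3 (real, on the circle |z| = r):
  p(3) = (-4)·3^0 + (-4)·3^1 + (0)·3^2 + (1)·3^3 = 11.
  |p(3)| = 11.
Check: |p(3)| = 11 ≤ 43 = M_tri(3). ✓ Equality does not hold at z = 3 (the coefficients have mixed signs, so the terms do not all align in phase there).

M_tri(3) = 43; |p(3)| = 11; equality at z=3: no.


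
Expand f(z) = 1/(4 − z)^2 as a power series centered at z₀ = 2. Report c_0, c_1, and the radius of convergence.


Let w = z − z₀, so z = z₀ + w.
Then 4 − z = 4 − (z₀ + w) = (4 − z₀) − w = 2 − w.
f(z) = 1/(2 − w)^2 = (1/(2)^2) · (1 − w/(2))^{−2}.
By the binomial series (1−u)^{−2} = Σ_{n≥0} C(n+1, 1) u^n for |u|<1, with u = w/(2):
  c_n = C(n+1, 1) / (2)^(n+2).
  c_0 = 1/(2)^2 = 1/4.
  c_1 = 2/(2)^3 = 1/4.
The series is valid for |w/d| < 1, i.e. |z − z₀| < |d|.
Radius of convergence: R = |4 − z₀| = |2| = 2 (distance from z₀ to the singularity z = 4).

c_0 = 1/4, c_1 = 1/4; R = 2.


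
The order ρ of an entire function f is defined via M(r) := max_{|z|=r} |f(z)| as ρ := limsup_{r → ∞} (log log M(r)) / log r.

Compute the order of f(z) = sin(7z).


sin(w) is a linear combination of e^{iw} and e^{−iw} (or e^w, e^{−w} in the hyperbolic case), so |sin(w)| ≤ e^{|w|}. With w = 7z, |w| ≤ 7|z| + 0 = 7r + 0 on |z| = r, giving M(r) ≤ e^{7r + 0}, so ρ ≤ 1. On a suitable ray (z = it for sin/cos; z = t for sinh/cosh, t real → ∞), |sin(7z)| grows like e^{7|t|}/2, so ρ ≥ 1. Hence ρ = 1.
Therefore ρ = 1.

Order ρ = 1.


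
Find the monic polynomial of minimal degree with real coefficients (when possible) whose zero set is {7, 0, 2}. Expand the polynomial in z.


The polynomial is p(z) = ∏_{α ∈ S} (z − α), where S = {7, 0, 2}.
Expanding the product yields: p(z) = z^3 -9·z^2 + 14·z.
The resulting polynomial has degree 3 and real coefficients as required.

p(z) = z^3 -9·z^2 + 14·z.


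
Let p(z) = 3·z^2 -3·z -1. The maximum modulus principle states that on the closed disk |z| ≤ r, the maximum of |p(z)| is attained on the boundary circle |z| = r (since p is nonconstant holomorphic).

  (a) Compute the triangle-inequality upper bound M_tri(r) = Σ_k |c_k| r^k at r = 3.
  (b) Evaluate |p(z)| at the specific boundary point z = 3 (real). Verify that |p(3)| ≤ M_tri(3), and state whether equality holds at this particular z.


Coefficients: c_0 = -1, c_1 = -3, c_2 = 3. Radius r = 3.
Part (a). Triangle bound: M_tri(r) = Σ_k |c_k| r^k
  = |-1|·3^0 + |-3|·3^1 + |3|·3^2
  = 1 + 9 + 27 = 37.
This bounds M(r) := max_{|z|=r} |p(z)| from above; equality holds iff all terms c_k z^k can be made to align in phase at a single z on |z|=r.
Part (b). At z = 3 (real, on the circle |z| = r):
  p(3) = (-1)·3^0 + (-3)·3^1 + (3)·3^2 = 17.
  |p(3)| = 17.
Check: |p(3)| = 17 ≤ 37 = M_tri(3). ✓ Equality does not hold at z = 3 (the coefficients have mixed signs, so the terms do not all align in phase there).

M_tri(3) = 37; |p(3)| = 17; equality at z=3: no.


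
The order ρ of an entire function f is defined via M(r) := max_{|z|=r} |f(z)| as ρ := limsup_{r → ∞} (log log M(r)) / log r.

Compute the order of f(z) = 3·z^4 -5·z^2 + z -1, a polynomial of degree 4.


|f(z)| ≤ Σ|c_k|·r^k = O(r^4) as r → ∞. Polynomial growth is O(e^{r^ε}) for every ε > 0 (since r^4/e^{r^ε} → 0), so ρ ≤ ε for all ε > 0, i.e. ρ = 0. Every nonconstant polynomial has order 0.
Therefore ρ = 0.

Order ρ = 0.


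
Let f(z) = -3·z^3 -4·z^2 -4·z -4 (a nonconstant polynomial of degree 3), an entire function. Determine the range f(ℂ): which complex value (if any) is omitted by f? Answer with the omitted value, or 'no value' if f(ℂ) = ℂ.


Little Picard bounds the complement of f(ℂ) to at most one point.
For every w ∈ ℂ, the equation p(z) − w = 0 is a nonconstant polynomial in z and hence has at least one root by the fundamental theorem of algebra. So p is surjective onto ℂ, omitting no value.

Omitted value: no value.


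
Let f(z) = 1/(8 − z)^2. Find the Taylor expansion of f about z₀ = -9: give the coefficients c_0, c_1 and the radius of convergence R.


Let w = z − z₀, so z = z₀ + w.
Then 8 − z = 8 − (z₀ + w) = (8 − z₀) − w = 17 − w.
f(z) = 1/(17 − w)^2 = (1/(17)^2) · (1 − w/(17))^{−2}.
By the binomial series (1−u)^{−2} = Σ_{n≥0} C(n+1, 1) u^n for |u|<1, with u = w/(17):
  c_n = C(n+1, 1) / (17)^(n+2).
  c_0 = 1/(17)^2 = 1/289.
  c_1 = 2/(17)^3 = 2/4913.
The series is valid for |w/d| < 1, i.e. |z − z₀| < |d|.
Radius of convergence: R = |8 − z₀| = |17| = 17 (distance from z₀ to the singularity z = 8).

c_0 = 1/289, c_1 = 2/4913; R = 17.


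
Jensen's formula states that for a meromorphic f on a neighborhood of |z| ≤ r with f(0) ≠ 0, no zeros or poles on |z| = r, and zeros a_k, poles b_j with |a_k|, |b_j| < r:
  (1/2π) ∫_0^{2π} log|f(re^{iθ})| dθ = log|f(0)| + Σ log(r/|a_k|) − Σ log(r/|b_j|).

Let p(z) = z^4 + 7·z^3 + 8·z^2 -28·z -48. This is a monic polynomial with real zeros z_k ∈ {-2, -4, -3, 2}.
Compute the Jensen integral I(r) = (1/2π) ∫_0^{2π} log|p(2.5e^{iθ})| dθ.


Zeros: -4, -3, -2, 2; r = 2.5.
Inside |z| < r: -2, 2. Outside (|z| ≥ r): -4, -3.
p(0) = -48, so log|p(0)| = log(48) = 3.8712.
Apply Jensen: I(r) = log|p(0)| + Σ_k log(r/|z_k|), summed over zeros inside |z| < r.
  log(r/|z_k|) for z_k = -2: log(2.5/2) = 0.2231
  log(r/|z_k|) for z_k = 2: log(2.5/2) = 0.2231
  Outside zeros (-4, -3) contribute nothing to the Jensen sum.
Sum over inside zeros: 0.4463.
I(r) = log|p(0)| + (inside sum) = 3.8712 + 0.4463 = 4.3175.
Note: since some zeros are outside |z| ≤ r, the simplified n·log(r) form does NOT apply — only the inside zeros contribute.

I(r) ≈ 4.3175.


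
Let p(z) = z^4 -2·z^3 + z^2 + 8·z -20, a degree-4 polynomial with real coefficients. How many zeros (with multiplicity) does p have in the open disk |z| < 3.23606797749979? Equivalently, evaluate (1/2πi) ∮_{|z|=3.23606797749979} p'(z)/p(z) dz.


The zeros of p are: (1 + 2i), (1 - 2i), -2, 2.
Their magnitudes are: 2.236, 2.236, 2, 2.
Zeros with |z| < R = 3.23606797749979: (1 + 2i), (1 - 2i), -2, 2.
Count = 4.
By the argument principle, (1/2πi) ∮_{|z|=R} p'(z)/p(z) dz equals exactly this count.

Number of zeros inside |z| < 3.23606797749979: 4.


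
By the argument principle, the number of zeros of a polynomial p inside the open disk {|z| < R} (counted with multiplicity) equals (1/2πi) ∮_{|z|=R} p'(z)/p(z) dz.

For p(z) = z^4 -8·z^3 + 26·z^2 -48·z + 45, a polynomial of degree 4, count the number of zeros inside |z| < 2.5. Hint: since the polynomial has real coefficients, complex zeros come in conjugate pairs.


The zeros of p are: 3, (1 + 2i), (1 - 2i), 3.
Their magnitudes are: 3, 2.236, 2.236, 3.
Zeros with |z| < R = 2.5: (1 + 2i), (1 - 2i).
Count = 2.
By the argument principle, (1/2πi) ∮_{|z|=R} p'(z)/p(z) dz equals exactly this count.

Number of zeros inside |z| < 2.5: 2.


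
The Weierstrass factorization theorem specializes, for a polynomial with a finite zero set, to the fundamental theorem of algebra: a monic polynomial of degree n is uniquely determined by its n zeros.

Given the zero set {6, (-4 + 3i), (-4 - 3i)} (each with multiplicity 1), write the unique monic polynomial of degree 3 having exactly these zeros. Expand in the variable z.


The polynomial is p(z) = ∏_{α ∈ S} (z − α), where S = {6, (-4 + 3i), (-4 - 3i)}.
Expanding the product yields: p(z) = z^3 + 2·z^2 -23·z -150.
Note conjugate pairs combine to real quadratics: (z − (-4+3i))(z − (-4−3i)) = z² + 8z + 25.
The resulting polynomial has degree 3 and real coefficients as required.

p(z) = z^3 + 2·z^2 -23·z -150.


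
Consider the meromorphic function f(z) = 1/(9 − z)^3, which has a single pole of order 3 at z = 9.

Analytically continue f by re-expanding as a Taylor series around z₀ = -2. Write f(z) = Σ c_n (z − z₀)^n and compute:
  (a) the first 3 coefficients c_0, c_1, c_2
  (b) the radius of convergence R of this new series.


Let w = z − z₀, so z = z₀ + w.
Then 9 − z = 9 − (z₀ + w) = (9 − z₀) − w = 11 − w.
f(z) = 1/(11 − w)^3 = (1/(11)^3) · (1 − w/(11))^{−3}.
By the binomial series (1−u)^{−3} = Σ_{n≥0} C(n+2, 2) u^n for |u|<1, with u = w/(11):
  c_n = C(n+2, 2) / (11)^(n+3).
  c_0 = 1/(11)^3 = 1/1331.
  c_1 = 3/(11)^4 = 3/14641.
  c_2 = 6/(11)^5 = 6/161051.
The series is valid for |w/d| < 1, i.e. |z − z₀| < |d|.
Radius of convergence: R = |9 − z₀| = |11| = 11 (distance from z₀ to the singularity z = 9).

c_0 = 1/1331, c_1 = 3/14641, c_2 = 6/161051; R = 11.


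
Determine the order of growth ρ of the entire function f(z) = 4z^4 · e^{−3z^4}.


M(r) = max_{|z|=r} |4|·|z|^4·|e^{−3z^4}| = 4·r^4 · e^{3r^4} (the factors attain their maxima compatibly on |z|=r). Then log M(r) = log 4 + 4·log r + 3r^4, dominated by the last term, so log log M(r) ~ 4·log r. The polynomial factor 4z^4 contributes only a log r term and does not affect the order. ρ = 4.
Therefore ρ = 4.

Order ρ = 4.


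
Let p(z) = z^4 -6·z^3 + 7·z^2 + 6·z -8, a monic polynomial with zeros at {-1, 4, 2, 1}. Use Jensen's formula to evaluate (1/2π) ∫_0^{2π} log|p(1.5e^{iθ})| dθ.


Zeros: -1, 1, 2, 4; r = 1.5.
Inside |z| < r: -1, 1. Outside (|z| ≥ r): 2, 4.
p(0) = -8, so log|p(0)| = log(8) = 2.0794.
Apply Jensen: I(r) = log|p(0)| + Σ_k log(r/|z_k|), summed over zeros inside |z| < r.
  log(r/|z_k|) for z_k = -1: log(1.5/1) = 0.4055
  log(r/|z_k|) for z_k = 1: log(1.5/1) = 0.4055
  Outside zeros (2, 4) contribute nothing to the Jensen sum.
Sum over inside zeros: 0.8109.
I(r) = log|p(0)| + (inside sum) = 2.0794 + 0.8109 = 2.8904.
Note: since some zeros are outside |z| ≤ r, the simplified n·log(r) form does NOT apply — only the inside zeros contribute.

I(r) ≈ 2.8904.


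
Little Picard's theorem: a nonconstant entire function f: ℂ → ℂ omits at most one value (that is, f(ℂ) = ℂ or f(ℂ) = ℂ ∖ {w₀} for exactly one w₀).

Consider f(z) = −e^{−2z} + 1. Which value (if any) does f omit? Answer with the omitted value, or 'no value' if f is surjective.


Little Picard bounds the complement of f(ℂ) to at most one point.
e^{−2z} is never zero on ℂ, so -1·e^{−2z} takes every value in ℂ ∖ {0}. Adding 1 shifts the range to ℂ ∖ {1}. Thus f omits exactly the value 1.

Omitted value: 1.


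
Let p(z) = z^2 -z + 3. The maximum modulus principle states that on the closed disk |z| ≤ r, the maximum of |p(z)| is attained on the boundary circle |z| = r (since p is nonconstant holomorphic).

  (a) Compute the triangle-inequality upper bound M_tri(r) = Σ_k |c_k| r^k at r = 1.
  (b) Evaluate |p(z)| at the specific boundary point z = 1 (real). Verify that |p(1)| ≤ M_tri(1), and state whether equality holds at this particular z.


Coefficients: c_0 = 3, c_1 = -1, c_2 = 1. Radius r = 1.
Part (a). Triangle bound: M_tri(r) = Σ_k |c_k| r^k
  = |3|·1^0 + |-1|·1^1 + |1|·1^2
  = 3 + 1 + 1 = 5.
This bounds M(r) := max_{|z|=r} |p(z)| from above; equality holds iff all terms c_k z^k can be made to align in phase at a single z on |z|=r.
Part (b). At z = 1 (real, on the circle |z| = r):
  p(1) = (3)·1^0 + (-1)·1^1 + (1)·1^2 = 3.
  |p(1)| = 3.
Check: |p(1)| = 3 ≤ 5 = M_tri(1). ✓ Equality does not hold at z = 1 (the coefficients have mixed signs, so the terms do not all align in phase there).

M_tri(1) = 5; |p(1)| = 3; equality at z=1: no.


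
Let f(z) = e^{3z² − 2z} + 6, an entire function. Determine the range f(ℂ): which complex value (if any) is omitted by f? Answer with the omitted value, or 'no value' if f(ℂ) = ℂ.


Little Picard bounds the complement of f(ℂ) to at most one point.
The exponent g(z) = 3z² − 2z is a nonconstant polynomial, hence surjective onto ℂ. So e^{g(z)} takes every value in {e^w : w ∈ ℂ} = ℂ ∖ {0}. Adding 6 shifts the range to ℂ ∖ {6}. f omits exactly 6.

Omitted value: 6.


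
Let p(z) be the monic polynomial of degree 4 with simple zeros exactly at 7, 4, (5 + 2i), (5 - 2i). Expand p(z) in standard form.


The polynomial is p(z) = ∏_{α ∈ S} (z − α), where S = {7, 4, (5 + 2i), (5 - 2i)}.
Expanding the product yields: p(z) = z^4 -21·z^3 + 167·z^2 -599·z + 812.
Note conjugate pairs combine to real quadratics: (z − (5+2i))(z − (5−2i)) = z² − 10z + 29.
The resulting polynomial has degree 4 and real coefficients as required.

p(z) = z^4 -21·z^3 + 167·z^2 -599·z + 812.


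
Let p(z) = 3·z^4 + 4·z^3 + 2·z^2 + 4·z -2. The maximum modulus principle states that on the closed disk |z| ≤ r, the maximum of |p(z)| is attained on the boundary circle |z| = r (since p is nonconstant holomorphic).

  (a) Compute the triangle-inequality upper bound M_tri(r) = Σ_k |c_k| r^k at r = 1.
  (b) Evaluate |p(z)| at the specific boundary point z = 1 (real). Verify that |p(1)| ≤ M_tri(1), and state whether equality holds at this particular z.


Coefficients: c_0 = -2, c_1 = 4, c_2 = 2, c_3 = 4, c_4 = 3. Radius r = 1.
Part (a). Triangle bound: M_tri(r) = Σ_k |c_k| r^k
  = |-2|·1^0 + |4|·1^1 + |2|·1^2 + |4|·1^3 + |3|·1^4
  = 2 + 4 + 2 + 4 + 3 = 15.
This bounds M(r) := max_{|z|=r} |p(z)| from above; equality holds iff all terms c_k z^k can be made to align in phase at a single z on |z|=r.
Part (b). At z = 1 (real, on the circle |z| = r):
  p(1) = (-2)·1^0 + (4)·1^1 + (2)·1^2 + (4)·1^3 + (3)·1^4 = 11.
  |p(1)| = 11.
Check: |p(1)| = 11 ≤ 15 = M_tri(1). ✓ Equality does not hold at z = 1 (the coefficients have mixed signs, so the terms do not all align in phase there).

M_tri(1) = 15; |p(1)| = 11; equality at z=1: no.


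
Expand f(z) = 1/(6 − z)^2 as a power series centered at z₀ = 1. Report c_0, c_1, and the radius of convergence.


Let w = z − z₀, so z = z₀ + w.
Then 6 − z = 6 − (z₀ + w) = (6 − z₀) − w = 5 − w.
f(z) = 1/(5 − w)^2 = (1/(5)^2) · (1 − w/(5))^{−2}.
By the binomial series (1−u)^{−2} = Σ_{n≥0} C(n+1, 1) u^n for |u|<1, with u = w/(5):
  c_n = C(n+1, 1) / (5)^(n+2).
  c_0 = 1/(5)^2 = 1/25.
  c_1 = 2/(5)^3 = 2/125.
The series is valid for |w/d| < 1, i.e. |z − z₀| < |d|.
Radius of convergence: R = |6 − z₀| = |5| = 5 (distance from z₀ to the singularity z = 6).

c_0 = 1/25, c_1 = 2/125; R = 5.


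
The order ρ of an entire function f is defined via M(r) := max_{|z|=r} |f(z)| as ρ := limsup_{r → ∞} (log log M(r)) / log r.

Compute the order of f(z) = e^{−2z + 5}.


|e^{−2z + 5}| = e^{Re(-2·z) + 5} ≤ e^{2|z|^1 + 5} = e^{2r^1 + 5} on |z| = r, so ρ ≤ 1. Choosing z on |z|=r so that -2·z is real positive (always possible by picking arg z appropriately) gives |f(z)| = e^{2r^1 + 5}, matching the bound. The additive constant 5 does not affect log log M(r) ~ 1·log r. Hence ρ = 1.
Therefore ρ = 1.

Order ρ = 1.


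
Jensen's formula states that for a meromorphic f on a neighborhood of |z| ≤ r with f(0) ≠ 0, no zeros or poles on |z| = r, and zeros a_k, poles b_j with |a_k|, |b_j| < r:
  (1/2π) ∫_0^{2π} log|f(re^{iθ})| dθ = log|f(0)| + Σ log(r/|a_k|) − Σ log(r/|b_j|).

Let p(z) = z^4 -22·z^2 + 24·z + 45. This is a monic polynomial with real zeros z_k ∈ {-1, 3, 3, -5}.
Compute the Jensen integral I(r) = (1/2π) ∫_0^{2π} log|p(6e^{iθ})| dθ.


Zeros: -5, -1, 3, 3; r = 6.
Inside |z| < r: -5, -1, 3, 3. Outside (|z| ≥ r): ∅.
p(0) = 45, so log|p(0)| = log(45) = 3.8067.
Apply Jensen: I(r) = log|p(0)| + Σ_k log(r/|z_k|), summed over zeros inside |z| < r.
  log(r/|z_k|) for z_k = -1: log(6/1) = 1.7918
  log(r/|z_k|) for z_k = 3: log(6/3) = 0.6931
  log(r/|z_k|) for z_k = 3: log(6/3) = 0.6931
  log(r/|z_k|) for z_k = -5: log(6/5) = 0.1823
Sum over inside zeros: 3.3604.
I(r) = log|p(0)| + (inside sum) = 3.8067 + 3.3604 = 7.1670.
Closed form (all zeros inside, monic): I(r) = n·log(r) = 4·log(6) = 7.1670. ✓

I(r) ≈ 7.1670.


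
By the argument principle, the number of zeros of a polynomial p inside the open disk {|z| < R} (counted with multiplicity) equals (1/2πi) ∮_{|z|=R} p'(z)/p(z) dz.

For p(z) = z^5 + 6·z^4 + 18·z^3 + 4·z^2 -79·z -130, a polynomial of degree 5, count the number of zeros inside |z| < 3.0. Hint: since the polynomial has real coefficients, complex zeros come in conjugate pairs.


The zeros of p are: (-2 + 1i), (-2 - 1i), 2, (-2 + 3i), (-2 - 3i).
Their magnitudes are: 2.236, 2.236, 2, 3.606, 3.606.
Zeros with |z| < R = 3.0: (-2 + 1i), (-2 - 1i), 2.
Count = 3.
By the argument principle, (1/2πi) ∮_{|z|=R} p'(z)/p(z) dz equals exactly this count.

Number of zeros inside |z| < 3.0: 3.


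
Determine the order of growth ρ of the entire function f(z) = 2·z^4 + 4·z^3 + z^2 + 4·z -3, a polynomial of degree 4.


|f(z)| ≤ Σ|c_k|·r^k = O(r^4) as r → ∞. Polynomial growth is O(e^{r^ε}) for every ε > 0 (since r^4/e^{r^ε} → 0), so ρ ≤ ε for all ε > 0, i.e. ρ = 0. Every nonconstant polynomial has order 0.
Therefore ρ = 0.

Order ρ = 0.


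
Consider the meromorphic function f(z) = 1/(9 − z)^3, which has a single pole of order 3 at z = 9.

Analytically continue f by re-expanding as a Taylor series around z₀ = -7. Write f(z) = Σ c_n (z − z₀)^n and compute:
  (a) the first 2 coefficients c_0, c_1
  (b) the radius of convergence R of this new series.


Let w = z − z₀, so z = z₀ + w.
Then 9 − z = 9 − (z₀ + w) = (9 − z₀) − w = 16 − w.
f(z) = 1/(16 − w)^3 = (1/(16)^3) · (1 − w/(16))^{−3}.
By the binomial series (1−u)^{−3} = Σ_{n≥0} C(n+2, 2) u^n for |u|<1, with u = w/(16):
  c_n = C(n+2, 2) / (16)^(n+3).
  c_0 = 1/(16)^3 = 1/4096.
  c_1 = 3/(16)^4 = 3/65536.
The series is valid for |w/d| < 1, i.e. |z − z₀| < |d|.
Radius of convergence: R = |9 − z₀| = |16| = 16 (distance from z₀ to the singularity z = 9).

c_0 = 1/4096, c_1 = 3/65536; R = 16.


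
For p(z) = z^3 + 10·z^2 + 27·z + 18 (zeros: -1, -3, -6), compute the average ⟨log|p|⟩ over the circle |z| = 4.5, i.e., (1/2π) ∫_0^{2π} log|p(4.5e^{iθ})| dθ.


Zeros: -6, -3, -1; r = 4.5.
Inside |z| < r: -3, -1. Outside (|z| ≥ r): -6.
p(0) = 18, so log|p(0)| = log(18) = 2.8904.
Apply Jensen: I(r) = log|p(0)| + Σ_k log(r/|z_k|), summed over zeros inside |z| < r.
  log(r/|z_k|) for z_k = -1: log(4.5/1) = 1.5041
  log(r/|z_k|) for z_k = -3: log(4.5/3) = 0.4055
  Outside zeros (-6) contribute nothing to the Jensen sum.
Sum over inside zeros: 1.9095.
I(r) = log|p(0)| + (inside sum) = 2.8904 + 1.9095 = 4.7999.
Note: since some zeros are outside |z| ≤ r, the simplified n·log(r) form does NOT apply — only the inside zeros contribute.

I(r) ≈ 4.7999.


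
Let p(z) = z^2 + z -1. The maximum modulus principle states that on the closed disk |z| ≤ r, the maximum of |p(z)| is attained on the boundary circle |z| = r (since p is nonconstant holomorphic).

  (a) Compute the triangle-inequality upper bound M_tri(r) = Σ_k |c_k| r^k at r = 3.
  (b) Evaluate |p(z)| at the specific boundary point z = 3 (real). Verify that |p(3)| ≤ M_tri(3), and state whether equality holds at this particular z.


Coefficients: c_0 = -1, c_1 = 1, c_2 = 1. Radius r = 3.
Part (a). Triangle bound: M_tri(r) = Σ_k |c_k| r^k
  = |-1|·3^0 + |1|·3^1 + |1|·3^2
  = 1 + 3 + 9 = 13.
This bounds M(r) := max_{|z|=r} |p(z)| from above; equality holds iff all terms c_k z^k can be made to align in phase at a single z on |z|=r.
Part (b). At z = 3 (real, on the circle |z| = r):
  p(3) = (-1)·3^0 + (1)·3^1 + (1)·3^2 = 11.
  |p(3)| = 11.
Check: |p(3)| = 11 ≤ 13 = M_tri(3). ✓ Equality does not hold at z = 3 (the coefficients have mixed signs, so the terms do not all align in phase there).

M_tri(3) = 13; |p(3)| = 11; equality at z=3: no.


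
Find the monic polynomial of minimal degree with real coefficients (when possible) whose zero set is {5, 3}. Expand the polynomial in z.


The polynomial is p(z) = ∏_{α ∈ S} (z − α), where S = {5, 3}.
Expanding the product yields: p(z) = z^2 -8·z + 15.
The resulting polynomial has degree 2 and real coefficients as required.

p(z) = z^2 -8·z + 15.


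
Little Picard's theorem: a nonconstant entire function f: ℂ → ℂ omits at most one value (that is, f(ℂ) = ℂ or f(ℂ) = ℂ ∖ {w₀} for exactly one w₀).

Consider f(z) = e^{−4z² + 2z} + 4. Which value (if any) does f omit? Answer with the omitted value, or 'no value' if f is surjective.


Little Picard bounds the complement of f(ℂ) to at most one point.
The exponent g(z) = −4z² + 2z is a nonconstant polynomial, hence surjective onto ℂ. So e^{g(z)} takes every value in {e^w : w ∈ ℂ} = ℂ ∖ {0}. Adding 4 shifts the range to ℂ ∖ {4}. f omits exactly 4.

Omitted value: 4.


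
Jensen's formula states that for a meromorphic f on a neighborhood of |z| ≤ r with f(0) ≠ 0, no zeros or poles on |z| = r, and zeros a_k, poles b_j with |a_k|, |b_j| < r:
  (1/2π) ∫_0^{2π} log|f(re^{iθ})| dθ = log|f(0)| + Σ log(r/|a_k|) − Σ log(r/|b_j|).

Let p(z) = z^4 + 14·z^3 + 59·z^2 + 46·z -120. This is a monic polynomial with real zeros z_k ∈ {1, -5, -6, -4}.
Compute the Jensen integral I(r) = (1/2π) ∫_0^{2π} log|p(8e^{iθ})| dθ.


Zeros: -6, -5, -4, 1; r = 8.
Inside |z| < r: -6, -5, -4, 1. Outside (|z| ≥ r): ∅.
p(0) = -120, so log|p(0)| = log(120) = 4.7875.
Apply Jensen: I(r) = log|p(0)| + Σ_k log(r/|z_k|), summed over zeros inside |z| < r.
  log(r/|z_k|) for z_k = 1: log(8/1) = 2.0794
  log(r/|z_k|) for z_k = -5: log(8/5) = 0.4700
  log(r/|z_k|) for z_k = -6: log(8/6) = 0.2877
  log(r/|z_k|) for z_k = -4: log(8/4) = 0.6931
Sum over inside zeros: 3.5303.
I(r) = log|p(0)| + (inside sum) = 4.7875 + 3.5303 = 8.3178.
Closed form (all zeros inside, monic): I(r) = n·log(r) = 4·log(8) = 8.3178. ✓

I(r) ≈ 8.3178.


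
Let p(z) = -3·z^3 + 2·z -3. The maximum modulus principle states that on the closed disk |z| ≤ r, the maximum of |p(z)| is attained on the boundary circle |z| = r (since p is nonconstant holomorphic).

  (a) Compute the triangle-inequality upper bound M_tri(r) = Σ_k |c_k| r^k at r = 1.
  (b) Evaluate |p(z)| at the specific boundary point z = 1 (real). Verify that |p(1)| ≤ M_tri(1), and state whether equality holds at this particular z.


Coefficients: c_0 = -3, c_1 = 2, c_2 = 0, c_3 = -3. Radius r = 1.
Part (a). Triangle bound: M_tri(r) = Σ_k |c_k| r^k
  = |-3|·1^0 + |2|·1^1 + |0|·1^2 + |-3|·1^3
  = 3 + 2 + 0 + 3 = 8.
This bounds M(r) := max_{|z|=r} |p(z)| from above; equality holds iff all terms c_k z^k can be made to align in phase at a single z on |z|=r.
Part (b). At z = 1 (real, on the circle |z| = r):
  p(1) = (-3)·1^0 + (2)·1^1 + (0)·1^2 + (-3)·1^3 = -4.
  |p(1)| = 4.
Check: |p(1)| = 4 ≤ 8 = M_tri(1). ✓ Equality does not hold at z = 1 (the coefficients have mixed signs, so the terms do not all align in phase there).

M_tri(1) = 8; |p(1)| = 4; equality at z=1: no.
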